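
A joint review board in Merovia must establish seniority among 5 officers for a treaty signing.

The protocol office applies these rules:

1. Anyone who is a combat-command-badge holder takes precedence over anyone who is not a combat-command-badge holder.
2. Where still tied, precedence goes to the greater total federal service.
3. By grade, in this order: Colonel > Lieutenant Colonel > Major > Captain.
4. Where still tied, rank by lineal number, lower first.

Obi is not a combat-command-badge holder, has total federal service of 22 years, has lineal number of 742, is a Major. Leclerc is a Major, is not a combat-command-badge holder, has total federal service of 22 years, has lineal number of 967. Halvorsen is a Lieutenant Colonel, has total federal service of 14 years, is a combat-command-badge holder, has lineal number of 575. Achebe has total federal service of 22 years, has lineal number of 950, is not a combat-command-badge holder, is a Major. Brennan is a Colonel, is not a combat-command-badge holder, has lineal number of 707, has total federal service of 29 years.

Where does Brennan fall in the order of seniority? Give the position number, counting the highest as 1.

2

By the first rule: Halvorsen (a combat-command-badge holder); then Brennan, Obi, Achebe and Leclerc (each not a combat-command-badge holder).
Among Brennan, Obi, Achebe and Leclerc, by total federal service (higher first): Brennan (29 years) before Obi, Achebe and Leclerc (22 years).
Obi, Achebe and Leclerc are each Major, so the next rule applies.
Among Obi, Achebe and Leclerc, by lineal number (lower first): Obi (742) before Achebe (950) before Leclerc (967).
Order: Halvorsen, Brennan, Obi, Achebe, Leclerc. So position 2.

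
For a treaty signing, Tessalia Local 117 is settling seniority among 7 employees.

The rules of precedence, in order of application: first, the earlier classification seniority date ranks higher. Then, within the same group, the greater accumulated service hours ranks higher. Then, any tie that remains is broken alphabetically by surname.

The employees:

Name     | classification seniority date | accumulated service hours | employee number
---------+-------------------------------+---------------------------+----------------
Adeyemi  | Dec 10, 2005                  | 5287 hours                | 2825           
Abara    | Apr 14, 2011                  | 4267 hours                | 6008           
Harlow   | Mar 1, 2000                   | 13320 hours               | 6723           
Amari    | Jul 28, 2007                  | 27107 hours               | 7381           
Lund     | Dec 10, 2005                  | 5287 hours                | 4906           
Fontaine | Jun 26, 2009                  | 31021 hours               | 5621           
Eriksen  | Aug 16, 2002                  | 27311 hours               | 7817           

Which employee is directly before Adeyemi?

By classification seniority date (earlier first): Harlow (Mar 1, 2000); then Eriksen (Aug 16, 2002); then Adeyemi and Lund (both Dec 10, 2005); then Amari (Jul 28, 2007); then Fontaine (Jun 26, 2009); then Abara (Apr 14, 2011).
Adeyemi and Lund both have accumulated service hours 5287 hours, so the next rule applies.
Among Adeyemi and Lund, alphabetically by surname: Adeyemi before Lund.
Order: Harlow, Eriksen, Adeyemi, Lund, Amari, Fontaine, Abara.

Eriksen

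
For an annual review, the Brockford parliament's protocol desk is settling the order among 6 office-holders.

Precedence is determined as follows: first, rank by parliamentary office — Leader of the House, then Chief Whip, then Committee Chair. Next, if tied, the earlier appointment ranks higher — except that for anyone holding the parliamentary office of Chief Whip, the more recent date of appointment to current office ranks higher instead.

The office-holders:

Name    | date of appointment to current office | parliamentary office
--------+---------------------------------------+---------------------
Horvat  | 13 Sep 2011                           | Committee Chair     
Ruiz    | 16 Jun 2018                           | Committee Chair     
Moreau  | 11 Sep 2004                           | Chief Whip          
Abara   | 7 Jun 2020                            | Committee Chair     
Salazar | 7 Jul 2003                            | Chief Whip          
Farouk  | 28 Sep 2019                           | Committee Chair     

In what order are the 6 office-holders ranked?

Moreau, Salazar, Horvat, Ruiz, Farouk, Abara

By parliamentary office: Moreau and Salazar (Chief Whip); then Horvat, Ruiz, Farouk and Abara (Committee Chair).
Among Moreau and Salazar, by date of appointment to current office (later first) (reversed rule for this group): Moreau (11 Sep 2004) before Salazar (7 Jul 2003).
Among Horvat, Ruiz, Farouk and Abara, by date of appointment to current office (earlier first): Horvat (13 Sep 2011) before Ruiz (16 Jun 2018) before Farouk (28 Sep 2019) before Abara (7 Jun 2020).
Full order: Moreau, Salazar, Horvat, Ruiz, Farouk, Abara.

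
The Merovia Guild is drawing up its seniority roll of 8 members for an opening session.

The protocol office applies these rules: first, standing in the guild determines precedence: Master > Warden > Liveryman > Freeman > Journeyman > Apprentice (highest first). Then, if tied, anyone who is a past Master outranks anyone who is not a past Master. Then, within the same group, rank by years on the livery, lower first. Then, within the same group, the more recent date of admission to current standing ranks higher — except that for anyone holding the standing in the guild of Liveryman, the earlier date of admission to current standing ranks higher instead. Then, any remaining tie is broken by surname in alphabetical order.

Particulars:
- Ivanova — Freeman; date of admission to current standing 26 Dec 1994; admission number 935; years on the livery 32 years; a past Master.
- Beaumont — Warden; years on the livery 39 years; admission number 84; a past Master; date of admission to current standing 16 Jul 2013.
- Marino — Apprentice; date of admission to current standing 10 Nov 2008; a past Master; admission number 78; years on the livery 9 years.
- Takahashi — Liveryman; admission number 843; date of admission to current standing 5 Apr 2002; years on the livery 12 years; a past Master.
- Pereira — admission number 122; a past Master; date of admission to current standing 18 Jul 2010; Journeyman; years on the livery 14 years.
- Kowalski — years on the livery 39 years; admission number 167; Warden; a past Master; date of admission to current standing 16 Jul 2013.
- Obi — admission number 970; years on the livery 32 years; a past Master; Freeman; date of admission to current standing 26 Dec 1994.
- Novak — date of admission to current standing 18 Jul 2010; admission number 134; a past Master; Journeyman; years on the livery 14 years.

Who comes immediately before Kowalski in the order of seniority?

By standing in the guild: Beaumont and Kowalski (Warden); then Takahashi (Liveryman); then Ivanova and Obi (Freeman); then Novak and Pereira (Journeyman); then Marino (Apprentice).
Beaumont and Kowalski are each a past Master, so the next rule applies.
Beaumont and Kowalski both have years on the livery 39 years, so the next rule applies.
Beaumont and Kowalski both have date of admission to current standing 16 Jul 2013, so the next rule applies.
Among Beaumont and Kowalski, alphabetically by surname: Beaumont before Kowalski.
Ivanova and Obi are each a past Master, so the next rule applies.
Ivanova and Obi both have years on the livery 32 years, so the next rule applies.
Ivanova and Obi both have date of admission to current standing 26 Dec 1994, so the next rule applies.
Among Ivanova and Obi, alphabetically by surname: Ivanova before Obi.
Novak and Pereira are each a past Master, so the next rule applies.
Novak and Pereira both have years on the livery 14 years, so the next rule applies.
Novak and Pereira both have date of admission to current standing 18 Jul 2010, so the next rule applies.
Among Novak and Pereira, alphabetically by surname: Novak before Pereira.
Order: Beaumont, Kowalski, Takahashi, Ivanova, Obi, Novak, Pereira, Marino.

Beaumont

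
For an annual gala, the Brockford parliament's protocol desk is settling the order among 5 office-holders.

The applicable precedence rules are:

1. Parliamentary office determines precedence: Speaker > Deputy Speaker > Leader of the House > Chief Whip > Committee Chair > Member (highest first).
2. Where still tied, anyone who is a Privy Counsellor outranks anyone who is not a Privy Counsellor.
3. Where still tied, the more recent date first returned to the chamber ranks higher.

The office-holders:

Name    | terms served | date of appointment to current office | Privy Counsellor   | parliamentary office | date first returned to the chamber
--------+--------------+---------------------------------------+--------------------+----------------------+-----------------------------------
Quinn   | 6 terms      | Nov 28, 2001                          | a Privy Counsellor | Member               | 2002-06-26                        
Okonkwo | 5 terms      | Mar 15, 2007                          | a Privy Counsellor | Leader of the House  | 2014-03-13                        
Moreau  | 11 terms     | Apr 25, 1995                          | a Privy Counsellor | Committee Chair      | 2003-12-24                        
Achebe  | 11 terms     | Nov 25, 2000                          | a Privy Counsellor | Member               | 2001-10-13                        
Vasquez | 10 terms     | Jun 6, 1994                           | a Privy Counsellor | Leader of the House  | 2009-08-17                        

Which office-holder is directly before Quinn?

Moreau

By parliamentary office: Okonkwo and Vasquez (Leader of the House); then Moreau (Committee Chair); then Quinn and Achebe (Member).
Okonkwo and Vasquez are each a Privy Counsellor, so the next rule applies.
Among Okonkwo and Vasquez, by date first returned to the chamber (later first): Okonkwo (2014-03-13) before Vasquez (2009-08-17).
Quinn and Achebe are each a Privy Counsellor, so the next rule applies.
Among Quinn and Achebe, by date first returned to the chamber (later first): Quinn (2002-06-26) before Achebe (2001-10-13).
Order: Okonkwo, Vasquez, Moreau, Quinn, Achebe.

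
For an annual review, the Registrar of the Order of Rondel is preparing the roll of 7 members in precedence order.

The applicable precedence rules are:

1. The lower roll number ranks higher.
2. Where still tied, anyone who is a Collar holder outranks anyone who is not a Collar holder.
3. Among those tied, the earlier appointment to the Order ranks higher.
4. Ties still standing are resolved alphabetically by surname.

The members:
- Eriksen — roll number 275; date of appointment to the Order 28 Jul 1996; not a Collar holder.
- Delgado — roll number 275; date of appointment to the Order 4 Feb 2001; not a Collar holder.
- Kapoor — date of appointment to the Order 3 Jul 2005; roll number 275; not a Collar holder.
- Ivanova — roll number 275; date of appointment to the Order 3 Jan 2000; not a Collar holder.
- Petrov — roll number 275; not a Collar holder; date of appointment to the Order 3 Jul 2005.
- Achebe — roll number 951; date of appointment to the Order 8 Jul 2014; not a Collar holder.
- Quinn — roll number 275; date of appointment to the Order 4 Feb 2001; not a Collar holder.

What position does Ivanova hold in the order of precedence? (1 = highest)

2

By roll number (lower first): Eriksen, Ivanova, Delgado, Quinn, Kapoor and Petrov (each 275); then Achebe (951).
Eriksen, Ivanova, Delgado, Quinn, Kapoor and Petrov are each not a Collar holder, so the next rule applies.
Among Eriksen, Ivanova, Delgado, Quinn, Kapoor and Petrov, by date of appointment to the Order (earlier first): Eriksen (28 Jul 1996) before Ivanova (3 Jan 2000) before Delgado and Quinn (4 Feb 2001) before Kapoor and Petrov (3 Jul 2005).
Among Delgado and Quinn, alphabetically by surname: Delgado before Quinn.
Among Kapoor and Petrov, alphabetically by surname: Kapoor before Petrov.
Order: Eriksen, Ivanova, Delgado, Quinn, Kapoor, Petrov, Achebe. So position 2.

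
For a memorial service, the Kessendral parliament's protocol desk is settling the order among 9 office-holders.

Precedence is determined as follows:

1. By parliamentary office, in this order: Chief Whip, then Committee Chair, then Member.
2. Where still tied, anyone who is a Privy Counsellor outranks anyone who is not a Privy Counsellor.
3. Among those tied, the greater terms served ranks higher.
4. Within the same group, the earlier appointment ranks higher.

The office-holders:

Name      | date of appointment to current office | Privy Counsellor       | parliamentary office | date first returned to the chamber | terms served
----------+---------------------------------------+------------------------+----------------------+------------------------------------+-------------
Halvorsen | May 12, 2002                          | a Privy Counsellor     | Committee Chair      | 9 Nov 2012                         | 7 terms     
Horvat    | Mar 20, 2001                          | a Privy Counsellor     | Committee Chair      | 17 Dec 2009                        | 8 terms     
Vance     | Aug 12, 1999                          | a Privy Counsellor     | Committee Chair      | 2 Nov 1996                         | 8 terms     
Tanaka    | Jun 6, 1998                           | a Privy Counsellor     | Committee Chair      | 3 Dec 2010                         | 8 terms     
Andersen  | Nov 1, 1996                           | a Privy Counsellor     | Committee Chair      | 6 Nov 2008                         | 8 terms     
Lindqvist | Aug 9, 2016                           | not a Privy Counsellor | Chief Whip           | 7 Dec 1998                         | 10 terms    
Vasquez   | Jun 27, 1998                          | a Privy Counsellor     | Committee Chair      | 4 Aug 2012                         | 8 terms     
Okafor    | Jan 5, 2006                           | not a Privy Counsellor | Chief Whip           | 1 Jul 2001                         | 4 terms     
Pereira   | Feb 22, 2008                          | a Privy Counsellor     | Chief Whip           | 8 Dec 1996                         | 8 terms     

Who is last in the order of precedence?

Halvorsen

By parliamentary office: Pereira, Lindqvist and Okafor (Chief Whip); then Andersen, Tanaka, Vasquez, Vance, Horvat and Halvorsen (Committee Chair).
Among Pereira, Lindqvist and Okafor, a Privy Counsellor before not a Privy Counsellor: Pereira (a Privy Counsellor) before Lindqvist and Okafor (not a Privy Counsellor).
Among Lindqvist and Okafor, by terms served (higher first): Lindqvist (10 terms) before Okafor (4 terms).
Andersen, Tanaka, Vasquez, Vance, Horvat and Halvorsen are each a Privy Counsellor, so the next rule applies.
Among Andersen, Tanaka, Vasquez, Vance, Horvat and Halvorsen, by terms served (higher first): Andersen, Tanaka, Vasquez, Vance and Horvat (8 terms) before Halvorsen (7 terms).
Among Andersen, Tanaka, Vasquez, Vance and Horvat, by date of appointment to current office (earlier first): Andersen (Nov 1, 1996) before Tanaka (Jun 6, 1998) before Vasquez (Jun 27, 1998) before Vance (Aug 12, 1999) before Horvat (Mar 20, 2001).
Order: Pereira, Lindqvist, Okafor, Andersen, Tanaka, Vasquez, Vance, Horvat, Halvorsen.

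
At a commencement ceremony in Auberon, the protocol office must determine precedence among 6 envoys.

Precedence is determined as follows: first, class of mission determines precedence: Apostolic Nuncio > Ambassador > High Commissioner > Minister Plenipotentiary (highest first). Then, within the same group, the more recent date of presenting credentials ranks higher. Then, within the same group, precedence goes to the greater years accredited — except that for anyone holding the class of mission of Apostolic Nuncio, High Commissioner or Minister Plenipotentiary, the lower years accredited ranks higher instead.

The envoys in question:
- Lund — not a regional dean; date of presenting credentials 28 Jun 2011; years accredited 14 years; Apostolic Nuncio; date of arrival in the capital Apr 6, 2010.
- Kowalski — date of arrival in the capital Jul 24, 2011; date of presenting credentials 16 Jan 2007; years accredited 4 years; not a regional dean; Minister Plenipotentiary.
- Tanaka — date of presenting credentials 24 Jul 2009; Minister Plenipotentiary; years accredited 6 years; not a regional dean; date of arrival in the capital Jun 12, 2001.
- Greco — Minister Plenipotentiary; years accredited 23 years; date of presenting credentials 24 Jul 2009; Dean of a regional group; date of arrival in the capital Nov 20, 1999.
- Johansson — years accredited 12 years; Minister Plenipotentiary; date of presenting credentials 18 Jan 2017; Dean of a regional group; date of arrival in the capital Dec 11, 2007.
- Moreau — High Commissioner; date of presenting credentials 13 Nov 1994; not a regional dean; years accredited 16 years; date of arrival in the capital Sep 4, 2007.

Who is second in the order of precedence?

By class of mission: Lund (Apostolic Nuncio); then Moreau (High Commissioner); then Johansson, Tanaka, Greco and Kowalski (Minister Plenipotentiary).
Among Johansson, Tanaka, Greco and Kowalski, by date of presenting credentials (later first): Johansson (18 Jan 2017) before Tanaka and Greco (24 Jul 2009) before Kowalski (16 Jan 2007).
Among Tanaka and Greco, by years accredited (lower first) (reversed rule for this group): Tanaka (6 years) before Greco (23 years).
Order: Lund, Moreau, Johansson, Tanaka, Greco, Kowalski.

Moreau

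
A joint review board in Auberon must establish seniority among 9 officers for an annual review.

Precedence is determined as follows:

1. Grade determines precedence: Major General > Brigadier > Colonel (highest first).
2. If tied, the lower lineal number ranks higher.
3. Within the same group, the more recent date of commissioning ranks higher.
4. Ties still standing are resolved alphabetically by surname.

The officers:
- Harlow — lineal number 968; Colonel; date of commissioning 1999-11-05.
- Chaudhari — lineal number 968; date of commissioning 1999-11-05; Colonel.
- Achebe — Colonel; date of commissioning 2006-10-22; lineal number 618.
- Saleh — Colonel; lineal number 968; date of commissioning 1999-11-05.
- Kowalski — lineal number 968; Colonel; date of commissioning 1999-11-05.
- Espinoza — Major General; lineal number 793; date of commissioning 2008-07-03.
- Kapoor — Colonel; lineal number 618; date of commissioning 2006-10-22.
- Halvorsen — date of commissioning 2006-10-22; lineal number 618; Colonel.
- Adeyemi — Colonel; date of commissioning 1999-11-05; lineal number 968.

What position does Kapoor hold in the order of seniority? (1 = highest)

By grade: Espinoza (Major General); then Achebe, Halvorsen, Kapoor, Adeyemi, Chaudhari, Harlow, Kowalski and Saleh (Colonel).
Among Achebe, Halvorsen, Kapoor, Adeyemi, Chaudhari, Harlow, Kowalski and Saleh, by lineal number (lower first): Achebe, Halvorsen and Kapoor (618) before Adeyemi, Chaudhari, Harlow, Kowalski and Saleh (968).
Achebe, Halvorsen and Kapoor all have date of commissioning 2006-10-22, so the next rule applies.
Among Achebe, Halvorsen and Kapoor, alphabetically by surname: Achebe before Halvorsen before Kapoor.
Adeyemi, Chaudhari, Harlow, Kowalski and Saleh all have date of commissioning 1999-11-05, so the next rule applies.
Among Adeyemi, Chaudhari, Harlow, Kowalski and Saleh, alphabetically by surname: Adeyemi before Chaudhari before Harlow before Kowalski before Saleh.
Order: Espinoza, Achebe, Halvorsen, Kapoor, Adeyemi, Chaudhari, Harlow, Kowalski, Saleh. So position 4.

4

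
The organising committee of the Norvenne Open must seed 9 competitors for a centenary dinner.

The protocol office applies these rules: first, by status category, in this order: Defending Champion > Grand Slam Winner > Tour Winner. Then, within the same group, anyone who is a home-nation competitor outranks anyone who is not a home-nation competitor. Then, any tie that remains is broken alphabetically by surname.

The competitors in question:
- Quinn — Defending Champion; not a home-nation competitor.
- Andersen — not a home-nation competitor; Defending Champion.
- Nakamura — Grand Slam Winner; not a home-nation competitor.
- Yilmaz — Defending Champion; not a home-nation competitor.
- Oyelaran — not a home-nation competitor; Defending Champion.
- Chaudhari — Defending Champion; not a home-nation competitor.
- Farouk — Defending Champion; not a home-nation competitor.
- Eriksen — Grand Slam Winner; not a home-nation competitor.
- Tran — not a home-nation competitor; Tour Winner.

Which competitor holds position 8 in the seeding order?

Nakamura

By status category: Andersen, Chaudhari, Farouk, Oyelaran, Quinn and Yilmaz (Defending Champion); then Eriksen and Nakamura (Grand Slam Winner); then Tran (Tour Winner).
Andersen, Chaudhari, Farouk, Oyelaran, Quinn and Yilmaz are each not a home-nation competitor, so the next rule applies.
Among Andersen, Chaudhari, Farouk, Oyelaran, Quinn and Yilmaz, alphabetically by surname: Andersen before Chaudhari before Farouk before Oyelaran before Quinn before Yilmaz.
Eriksen and Nakamura are each not a home-nation competitor, so the next rule applies.
Among Eriksen and Nakamura, alphabetically by surname: Eriksen before Nakamura.
Order: Andersen, Chaudhari, Farouk, Oyelaran, Quinn, Yilmaz, Eriksen, Nakamura, Tran.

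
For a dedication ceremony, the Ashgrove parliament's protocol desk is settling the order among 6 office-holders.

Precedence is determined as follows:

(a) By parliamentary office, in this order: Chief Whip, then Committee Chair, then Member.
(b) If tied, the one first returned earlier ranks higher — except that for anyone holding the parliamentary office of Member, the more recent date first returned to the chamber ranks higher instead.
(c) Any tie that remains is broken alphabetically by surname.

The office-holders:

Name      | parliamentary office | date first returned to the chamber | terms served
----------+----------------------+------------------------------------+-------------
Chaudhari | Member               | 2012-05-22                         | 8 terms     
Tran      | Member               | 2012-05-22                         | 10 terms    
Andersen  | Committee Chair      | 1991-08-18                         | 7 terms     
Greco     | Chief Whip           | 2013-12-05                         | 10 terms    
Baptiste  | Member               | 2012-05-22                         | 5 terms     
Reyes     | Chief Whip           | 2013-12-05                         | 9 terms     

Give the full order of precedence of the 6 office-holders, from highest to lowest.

Greco, Reyes, Andersen, Baptiste, Chaudhari, Tran

By parliamentary office: Greco and Reyes (Chief Whip); then Andersen (Committee Chair); then Baptiste, Chaudhari and Tran (Member).
Greco and Reyes both have date first returned to the chamber 2013-12-05, so the next rule applies.
Among Greco and Reyes, alphabetically by surname: Greco before Reyes.
Baptiste, Chaudhari and Tran all have date first returned to the chamber 2012-05-22, so the next rule applies.
Among Baptiste, Chaudhari and Tran, alphabetically by surname: Baptiste before Chaudhari before Tran.
Full order: Greco, Reyes, Andersen, Baptiste, Chaudhari, Tran.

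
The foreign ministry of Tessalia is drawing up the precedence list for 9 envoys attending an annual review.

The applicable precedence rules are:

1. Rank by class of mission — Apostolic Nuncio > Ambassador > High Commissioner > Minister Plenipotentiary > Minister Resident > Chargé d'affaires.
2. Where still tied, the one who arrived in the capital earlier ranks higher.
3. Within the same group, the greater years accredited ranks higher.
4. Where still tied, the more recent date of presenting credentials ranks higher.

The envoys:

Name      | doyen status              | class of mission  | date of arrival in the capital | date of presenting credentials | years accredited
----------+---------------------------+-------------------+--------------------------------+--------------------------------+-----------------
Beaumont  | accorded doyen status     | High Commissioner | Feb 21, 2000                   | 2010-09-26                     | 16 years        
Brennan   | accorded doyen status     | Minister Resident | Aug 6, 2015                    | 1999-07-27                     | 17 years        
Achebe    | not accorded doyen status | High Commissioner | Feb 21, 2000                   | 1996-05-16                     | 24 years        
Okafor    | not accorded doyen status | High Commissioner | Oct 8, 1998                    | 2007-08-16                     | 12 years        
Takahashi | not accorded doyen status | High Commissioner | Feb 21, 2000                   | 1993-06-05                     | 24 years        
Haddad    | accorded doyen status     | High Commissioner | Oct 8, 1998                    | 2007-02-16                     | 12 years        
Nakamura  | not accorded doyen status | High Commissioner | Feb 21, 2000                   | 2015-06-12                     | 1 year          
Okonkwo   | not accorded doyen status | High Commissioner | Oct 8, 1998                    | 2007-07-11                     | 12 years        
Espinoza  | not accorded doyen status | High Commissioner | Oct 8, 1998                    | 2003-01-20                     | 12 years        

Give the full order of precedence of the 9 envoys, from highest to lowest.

By class of mission: Okafor, Okonkwo, Haddad, Espinoza, Achebe, Takahashi, Beaumont and Nakamura (High Commissioner); then Brennan (Minister Resident).
Among Okafor, Okonkwo, Haddad, Espinoza, Achebe, Takahashi, Beaumont and Nakamura, by date of arrival in the capital (earlier first): Okafor, Okonkwo, Haddad and Espinoza (Oct 8, 1998) before Achebe, Takahashi, Beaumont and Nakamura (Feb 21, 2000).
Okafor, Okonkwo, Haddad and Espinoza all have years accredited 12 years, so the next rule applies.
Among Okafor, Okonkwo, Haddad and Espinoza, by date of presenting credentials (later first): Okafor (2007-08-16) before Okonkwo (2007-07-11) before Haddad (2007-02-16) before Espinoza (2003-01-20).
Among Achebe, Takahashi, Beaumont and Nakamura, by years accredited (higher first): Achebe and Takahashi (24 years) before Beaumont (16 years) before Nakamura (1 year).
Among Achebe and Takahashi, by date of presenting credentials (later first): Achebe (1996-05-16) before Takahashi (1993-06-05).
Full order: Okafor, Okonkwo, Haddad, Espinoza, Achebe, Takahashi, Beaumont, Nakamura, Brennan.

Okafor, Okonkwo, Haddad, Espinoza, Achebe, Takahashi, Beaumont, Nakamura, Brennan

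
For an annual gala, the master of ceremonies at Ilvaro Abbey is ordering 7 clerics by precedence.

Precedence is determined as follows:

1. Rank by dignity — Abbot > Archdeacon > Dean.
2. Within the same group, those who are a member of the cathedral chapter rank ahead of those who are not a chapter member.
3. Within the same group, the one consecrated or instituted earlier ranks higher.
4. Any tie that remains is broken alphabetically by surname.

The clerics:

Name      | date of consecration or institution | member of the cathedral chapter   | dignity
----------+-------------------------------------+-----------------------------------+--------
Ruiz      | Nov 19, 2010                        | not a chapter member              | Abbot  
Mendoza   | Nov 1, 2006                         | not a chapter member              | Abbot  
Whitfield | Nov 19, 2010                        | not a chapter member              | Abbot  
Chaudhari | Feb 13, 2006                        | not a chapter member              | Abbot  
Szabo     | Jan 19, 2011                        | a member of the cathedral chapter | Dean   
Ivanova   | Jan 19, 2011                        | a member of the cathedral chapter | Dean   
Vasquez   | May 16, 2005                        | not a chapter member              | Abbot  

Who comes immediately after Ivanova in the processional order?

By dignity: Vasquez, Chaudhari, Mendoza, Ruiz and Whitfield (Abbot); then Ivanova and Szabo (Dean).
Vasquez, Chaudhari, Mendoza, Ruiz and Whitfield are each not a chapter member, so the next rule applies.
Among Vasquez, Chaudhari, Mendoza, Ruiz and Whitfield, by date of consecration or institution (earlier first): Vasquez (May 16, 2005) before Chaudhari (Feb 13, 2006) before Mendoza (Nov 1, 2006) before Ruiz and Whitfield (Nov 19, 2010).
Among Ruiz and Whitfield, alphabetically by surname: Ruiz before Whitfield.
Ivanova and Szabo are each a member of the cathedral chapter, so the next rule applies.
Ivanova and Szabo both have date of consecration or institution Jan 19, 2011, so the next rule applies.
Among Ivanova and Szabo, alphabetically by surname: Ivanova before Szabo.
Order: Vasquez, Chaudhari, Mendoza, Ruiz, Whitfield, Ivanova, Szabo.

Szabo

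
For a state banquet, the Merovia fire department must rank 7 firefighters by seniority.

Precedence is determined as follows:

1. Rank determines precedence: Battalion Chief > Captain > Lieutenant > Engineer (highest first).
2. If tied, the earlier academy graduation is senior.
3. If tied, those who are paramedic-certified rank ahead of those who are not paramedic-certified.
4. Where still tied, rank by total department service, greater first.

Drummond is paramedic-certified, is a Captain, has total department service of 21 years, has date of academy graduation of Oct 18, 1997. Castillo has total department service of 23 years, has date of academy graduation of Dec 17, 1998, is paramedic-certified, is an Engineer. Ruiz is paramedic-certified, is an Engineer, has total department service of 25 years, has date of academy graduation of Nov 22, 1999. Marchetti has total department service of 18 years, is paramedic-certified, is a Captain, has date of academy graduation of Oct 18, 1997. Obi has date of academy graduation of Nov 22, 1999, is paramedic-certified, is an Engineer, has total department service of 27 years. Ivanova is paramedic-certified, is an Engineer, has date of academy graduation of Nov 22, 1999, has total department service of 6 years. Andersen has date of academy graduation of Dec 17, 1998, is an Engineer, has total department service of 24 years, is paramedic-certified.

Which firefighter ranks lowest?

By rank: Drummond and Marchetti (Captain); then Andersen, Castillo, Obi, Ruiz and Ivanova (Engineer).
Drummond and Marchetti both have date of academy graduation Oct 18, 1997, so the next rule applies.
Drummond and Marchetti are each paramedic-certified, so the next rule applies.
Among Drummond and Marchetti, by total department service (higher first): Drummond (21 years) before Marchetti (18 years).
Among Andersen, Castillo, Obi, Ruiz and Ivanova, by date of academy graduation (earlier first): Andersen and Castillo (Dec 17, 1998) before Obi, Ruiz and Ivanova (Nov 22, 1999).
Andersen and Castillo are each paramedic-certified, so the next rule applies.
Among Andersen and Castillo, by total department service (higher first): Andersen (24 years) before Castillo (23 years).
Obi, Ruiz and Ivanova are each paramedic-certified, so the next rule applies.
Among Obi, Ruiz and Ivanova, by total department service (higher first): Obi (27 years) before Ruiz (25 years) before Ivanova (6 years).
Order: Drummond, Marchetti, Andersen, Castillo, Obi, Ruiz, Ivanova.

Ivanova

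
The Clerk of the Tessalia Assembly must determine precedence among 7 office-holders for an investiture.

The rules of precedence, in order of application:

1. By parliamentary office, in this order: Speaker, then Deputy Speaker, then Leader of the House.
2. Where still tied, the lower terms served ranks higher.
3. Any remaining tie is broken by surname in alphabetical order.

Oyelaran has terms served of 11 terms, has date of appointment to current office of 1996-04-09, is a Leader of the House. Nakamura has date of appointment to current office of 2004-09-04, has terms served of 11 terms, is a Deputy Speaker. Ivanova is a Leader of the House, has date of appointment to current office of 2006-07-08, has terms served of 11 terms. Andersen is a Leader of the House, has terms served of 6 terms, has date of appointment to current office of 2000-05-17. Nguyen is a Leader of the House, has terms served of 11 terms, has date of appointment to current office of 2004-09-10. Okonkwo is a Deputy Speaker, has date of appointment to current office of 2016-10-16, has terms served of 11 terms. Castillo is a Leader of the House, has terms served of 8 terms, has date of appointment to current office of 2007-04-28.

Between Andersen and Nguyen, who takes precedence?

Andersen

By parliamentary office: Nakamura and Okonkwo (Deputy Speaker); then Andersen, Castillo, Ivanova, Nguyen and Oyelaran (Leader of the House).
Nakamura and Okonkwo both have terms served 11 terms, so the next rule applies.
Among Nakamura and Okonkwo, alphabetically by surname: Nakamura before Okonkwo.
Among Andersen, Castillo, Ivanova, Nguyen and Oyelaran, by terms served (lower first): Andersen (6 terms) before Castillo (8 terms) before Ivanova, Nguyen and Oyelaran (11 terms).
Among Ivanova, Nguyen and Oyelaran, alphabetically by surname: Ivanova before Nguyen before Oyelaran.
So Andersen takes precedence.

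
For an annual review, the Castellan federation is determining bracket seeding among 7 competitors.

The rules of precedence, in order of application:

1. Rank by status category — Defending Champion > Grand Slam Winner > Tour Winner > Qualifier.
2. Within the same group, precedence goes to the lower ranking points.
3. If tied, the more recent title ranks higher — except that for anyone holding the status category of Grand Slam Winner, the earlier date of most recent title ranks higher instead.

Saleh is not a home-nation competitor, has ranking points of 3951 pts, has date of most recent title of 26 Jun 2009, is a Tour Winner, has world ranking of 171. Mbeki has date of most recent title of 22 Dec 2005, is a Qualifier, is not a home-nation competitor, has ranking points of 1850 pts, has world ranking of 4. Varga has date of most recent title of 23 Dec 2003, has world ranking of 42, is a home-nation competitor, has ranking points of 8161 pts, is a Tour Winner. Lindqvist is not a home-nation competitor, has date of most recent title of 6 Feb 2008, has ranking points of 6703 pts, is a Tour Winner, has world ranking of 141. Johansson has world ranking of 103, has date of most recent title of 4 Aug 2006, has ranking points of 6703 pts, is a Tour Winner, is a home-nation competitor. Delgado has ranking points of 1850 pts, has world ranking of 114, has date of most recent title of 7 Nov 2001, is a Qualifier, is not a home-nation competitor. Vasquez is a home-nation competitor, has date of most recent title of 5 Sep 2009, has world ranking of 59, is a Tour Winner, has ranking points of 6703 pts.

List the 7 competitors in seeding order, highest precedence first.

Saleh, Vasquez, Lindqvist, Johansson, Varga, Mbeki, Delgado

By status category: Saleh, Vasquez, Lindqvist, Johansson and Varga (Tour Winner); then Mbeki and Delgado (Qualifier).
Among Saleh, Vasquez, Lindqvist, Johansson and Varga, by ranking points (lower first): Saleh (3951 pts) before Vasquez, Lindqvist and Johansson (6703 pts) before Varga (8161 pts).
Among Vasquez, Lindqvist and Johansson, by date of most recent title (later first): Vasquez (5 Sep 2009) before Lindqvist (6 Feb 2008) before Johansson (4 Aug 2006).
Mbeki and Delgado both have ranking points 1850 pts, so the next rule applies.
Among Mbeki and Delgado, by date of most recent title (later first): Mbeki (22 Dec 2005) before Delgado (7 Nov 2001).
Full order: Saleh, Vasquez, Lindqvist, Johansson, Varga, Mbeki, Delgado.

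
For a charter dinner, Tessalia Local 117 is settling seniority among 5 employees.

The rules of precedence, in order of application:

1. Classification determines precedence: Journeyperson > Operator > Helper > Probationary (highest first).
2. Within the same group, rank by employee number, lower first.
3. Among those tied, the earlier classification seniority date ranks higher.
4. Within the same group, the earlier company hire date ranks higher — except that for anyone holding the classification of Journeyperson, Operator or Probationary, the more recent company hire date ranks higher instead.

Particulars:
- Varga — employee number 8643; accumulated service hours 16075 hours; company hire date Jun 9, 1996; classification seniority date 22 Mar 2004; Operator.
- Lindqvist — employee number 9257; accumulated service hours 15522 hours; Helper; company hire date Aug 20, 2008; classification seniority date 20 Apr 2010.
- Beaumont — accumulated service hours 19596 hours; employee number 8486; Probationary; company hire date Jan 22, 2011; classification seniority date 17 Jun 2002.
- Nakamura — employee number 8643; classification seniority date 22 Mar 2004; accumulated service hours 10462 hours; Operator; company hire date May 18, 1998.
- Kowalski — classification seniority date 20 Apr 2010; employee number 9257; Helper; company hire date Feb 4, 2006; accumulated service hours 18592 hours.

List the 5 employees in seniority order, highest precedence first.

By classification: Nakamura and Varga (Operator); then Kowalski and Lindqvist (Helper); then Beaumont (Probationary).
Nakamura and Varga both have employee number 8643, so the next rule applies.
Nakamura and Varga both have classification seniority date 22 Mar 2004, so the next rule applies.
Among Nakamura and Varga, by company hire date (later first) (reversed rule for this group): Nakamura (May 18, 1998) before Varga (Jun 9, 1996).
Kowalski and Lindqvist both have employee number 9257, so the next rule applies.
Kowalski and Lindqvist both have classification seniority date 20 Apr 2010, so the next rule applies.
Among Kowalski and Lindqvist, by company hire date (earlier first): Kowalski (Feb 4, 2006) before Lindqvist (Aug 20, 2008).
Full order: Nakamura, Varga, Kowalski, Lindqvist, Beaumont.

Nakamura, Varga, Kowalski, Lindqvist, Beaumont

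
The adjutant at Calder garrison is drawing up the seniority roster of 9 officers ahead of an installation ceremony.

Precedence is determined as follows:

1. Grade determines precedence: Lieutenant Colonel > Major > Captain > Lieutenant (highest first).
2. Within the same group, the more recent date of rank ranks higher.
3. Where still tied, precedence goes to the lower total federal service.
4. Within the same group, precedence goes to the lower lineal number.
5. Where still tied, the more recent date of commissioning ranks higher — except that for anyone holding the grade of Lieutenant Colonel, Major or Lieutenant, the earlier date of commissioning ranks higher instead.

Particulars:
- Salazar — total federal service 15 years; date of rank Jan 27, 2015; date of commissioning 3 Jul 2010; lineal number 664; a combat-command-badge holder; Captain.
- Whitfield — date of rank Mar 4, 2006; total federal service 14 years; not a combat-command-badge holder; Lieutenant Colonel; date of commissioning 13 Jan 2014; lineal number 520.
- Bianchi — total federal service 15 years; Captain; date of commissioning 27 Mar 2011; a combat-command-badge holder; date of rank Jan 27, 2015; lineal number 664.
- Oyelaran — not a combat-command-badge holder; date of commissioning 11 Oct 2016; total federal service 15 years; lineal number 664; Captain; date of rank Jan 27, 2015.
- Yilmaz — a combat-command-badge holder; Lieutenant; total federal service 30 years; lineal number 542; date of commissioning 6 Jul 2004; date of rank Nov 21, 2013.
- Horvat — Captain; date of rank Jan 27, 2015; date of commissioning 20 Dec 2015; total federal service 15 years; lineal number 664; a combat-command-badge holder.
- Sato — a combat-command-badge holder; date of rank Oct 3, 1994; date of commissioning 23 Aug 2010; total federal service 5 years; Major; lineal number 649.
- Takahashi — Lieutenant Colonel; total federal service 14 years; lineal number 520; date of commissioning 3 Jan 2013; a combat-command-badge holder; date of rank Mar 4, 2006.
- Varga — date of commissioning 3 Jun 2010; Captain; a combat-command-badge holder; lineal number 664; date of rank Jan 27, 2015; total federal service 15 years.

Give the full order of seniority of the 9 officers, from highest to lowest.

Takahashi, Whitfield, Sato, Oyelaran, Horvat, Bianchi, Salazar, Varga, Yilmaz

By grade: Takahashi and Whitfield (Lieutenant Colonel); then Sato (Major); then Oyelaran, Horvat, Bianchi, Salazar and Varga (Captain); then Yilmaz (Lieutenant).
Takahashi and Whitfield both have date of rank Mar 4, 2006, so the next rule applies.
Takahashi and Whitfield both have total federal service 14 years, so the next rule applies.
Takahashi and Whitfield both have lineal number 520, so the next rule applies.
Among Takahashi and Whitfield, by date of commissioning (earlier first) (reversed rule for this group): Takahashi (3 Jan 2013) before Whitfield (13 Jan 2014).
Oyelaran, Horvat, Bianchi, Salazar and Varga all have date of rank Jan 27, 2015, so the next rule applies.
Oyelaran, Horvat, Bianchi, Salazar and Varga all have total federal service 15 years, so the next rule applies.
Oyelaran, Horvat, Bianchi, Salazar and Varga all have lineal number 664, so the next rule applies.
Among Oyelaran, Horvat, Bianchi, Salazar and Varga, by date of commissioning (later first): Oyelaran (11 Oct 2016) before Horvat (20 Dec 2015) before Bianchi (27 Mar 2011) before Salazar (3 Jul 2010) before Varga (3 Jun 2010).
Full order: Takahashi, Whitfield, Sato, Oyelaran, Horvat, Bianchi, Salazar, Varga, Yilmaz.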